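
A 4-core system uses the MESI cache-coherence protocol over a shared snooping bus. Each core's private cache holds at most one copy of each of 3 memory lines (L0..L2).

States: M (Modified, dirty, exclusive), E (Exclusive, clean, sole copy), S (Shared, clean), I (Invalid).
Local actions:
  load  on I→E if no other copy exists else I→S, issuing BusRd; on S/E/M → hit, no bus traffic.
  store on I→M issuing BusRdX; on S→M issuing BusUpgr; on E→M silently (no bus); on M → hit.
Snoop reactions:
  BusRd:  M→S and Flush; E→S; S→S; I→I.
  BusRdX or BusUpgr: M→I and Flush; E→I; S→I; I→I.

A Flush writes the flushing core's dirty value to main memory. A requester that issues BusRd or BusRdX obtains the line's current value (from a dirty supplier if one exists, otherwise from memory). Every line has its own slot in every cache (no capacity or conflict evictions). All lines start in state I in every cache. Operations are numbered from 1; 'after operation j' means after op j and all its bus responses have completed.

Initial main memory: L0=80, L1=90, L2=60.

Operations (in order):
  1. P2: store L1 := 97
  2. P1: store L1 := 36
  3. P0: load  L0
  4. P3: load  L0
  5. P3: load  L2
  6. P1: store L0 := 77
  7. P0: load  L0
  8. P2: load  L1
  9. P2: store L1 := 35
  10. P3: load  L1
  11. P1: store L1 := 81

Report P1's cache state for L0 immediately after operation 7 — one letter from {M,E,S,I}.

1. P2: store L1 := 97  bus=[BusRdX]  L1: P0=I P1=I P2=M P3=I  mem[L1]=90
2. P1: store L1 := 36  bus=[BusRdX,Flush]  L1: P0=I P1=M P2=I P3=I  mem[L1]=97
3. P0: load  L0  bus=[BusRd]  L0: P0=E P1=I P2=I P3=I  mem[L0]=80
4. P3: load  L0  bus=[BusRd]  L0: P0=S P1=I P2=I P3=S  mem[L0]=80
5. P3: load  L2  bus=[BusRd]  L2: P0=I P1=I P2=I P3=E  mem[L2]=60
6. P1: store L0 := 77  bus=[BusRdX]  L0: P0=I P1=M P2=I P3=I  mem[L0]=80
7. P0: load  L0  bus=[BusRd,Flush]  L0: P0=S P1=S P2=I P3=I  mem[L0]=77
8. P2: load  L1  bus=[BusRd,Flush]  L1: P0=I P1=S P2=S P3=I  mem[L1]=36
9. P2: store L1 := 35  bus=[BusUpgr]  L1: P0=I P1=I P2=M P3=I  mem[L1]=36
10. P3: load  L1  bus=[BusRd,Flush]  L1: P0=I P1=I P2=S P3=S  mem[L1]=35
11. P1: store L1 := 81  bus=[BusRdX]  L1: P0=I P1=M P2=I P3=I  mem[L1]=35

state = S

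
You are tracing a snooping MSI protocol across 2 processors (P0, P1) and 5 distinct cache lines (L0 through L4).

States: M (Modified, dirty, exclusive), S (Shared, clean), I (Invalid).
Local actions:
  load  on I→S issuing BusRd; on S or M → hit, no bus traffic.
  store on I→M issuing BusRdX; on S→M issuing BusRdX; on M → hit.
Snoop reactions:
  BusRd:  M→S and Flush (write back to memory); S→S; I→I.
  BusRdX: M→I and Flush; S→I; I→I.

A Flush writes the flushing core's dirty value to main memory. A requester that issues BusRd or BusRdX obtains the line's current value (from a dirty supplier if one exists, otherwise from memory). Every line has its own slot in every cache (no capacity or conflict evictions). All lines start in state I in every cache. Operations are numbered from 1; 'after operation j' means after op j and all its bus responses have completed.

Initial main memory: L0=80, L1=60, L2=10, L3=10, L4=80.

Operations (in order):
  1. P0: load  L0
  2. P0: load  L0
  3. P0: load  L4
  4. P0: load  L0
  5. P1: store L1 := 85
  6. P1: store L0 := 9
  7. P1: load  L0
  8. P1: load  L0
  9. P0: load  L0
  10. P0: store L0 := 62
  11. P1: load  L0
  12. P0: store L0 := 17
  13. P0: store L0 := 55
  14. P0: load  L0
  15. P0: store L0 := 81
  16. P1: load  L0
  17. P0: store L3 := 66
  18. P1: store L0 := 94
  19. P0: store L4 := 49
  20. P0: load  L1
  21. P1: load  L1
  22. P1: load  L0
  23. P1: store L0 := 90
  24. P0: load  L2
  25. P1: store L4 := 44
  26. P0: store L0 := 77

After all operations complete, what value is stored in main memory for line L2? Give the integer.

1. P0: load  L0  bus=[BusRd]  L0: P0=S P1=I  mem[L0]=80
2. P0: load  L0  bus=[-]  L0: P0=S P1=I  mem[L0]=80
3. P0: load  L4  bus=[BusRd]  L4: P0=S P1=I  mem[L4]=80
4. P0: load  L0  bus=[-]  L0: P0=S P1=I  mem[L0]=80
5. P1: store L1 := 85  bus=[BusRdX]  L1: P0=I P1=M  mem[L1]=60
6. P1: store L0 := 9  bus=[BusRdX]  L0: P0=I P1=M  mem[L0]=80
7. P1: load  L0  bus=[-]  L0: P0=I P1=M  mem[L0]=80
8. P1: load  L0  bus=[-]  L0: P0=I P1=M  mem[L0]=80
9. P0: load  L0  bus=[BusRd,Flush]  L0: P0=S P1=S  mem[L0]=9
10. P0: store L0 := 62  bus=[BusRdX]  L0: P0=M P1=I  mem[L0]=9
11. P1: load  L0  bus=[BusRd,Flush]  L0: P0=S P1=S  mem[L0]=62
12. P0: store L0 := 17  bus=[BusRdX]  L0: P0=M P1=I  mem[L0]=62
13. P0: store L0 := 55  bus=[-]  L0: P0=M P1=I  mem[L0]=62
14. P0: load  L0  bus=[-]  L0: P0=M P1=I  mem[L0]=62
15. P0: store L0 := 81  bus=[-]  L0: P0=M P1=I  mem[L0]=62
16. P1: load  L0  bus=[BusRd,Flush]  L0: P0=S P1=S  mem[L0]=81
17. P0: store L3 := 66  bus=[BusRdX]  L3: P0=M P1=I  mem[L3]=10
18. P1: store L0 := 94  bus=[BusRdX]  L0: P0=I P1=M  mem[L0]=81
19. P0: store L4 := 49  bus=[BusRdX]  L4: P0=M P1=I  mem[L4]=80
20. P0: load  L1  bus=[BusRd,Flush]  L1: P0=S P1=S  mem[L1]=85
21. P1: load  L1  bus=[-]  L1: P0=S P1=S  mem[L1]=85
22. P1: load  L0  bus=[-]  L0: P0=I P1=M  mem[L0]=81
23. P1: store L0 := 90  bus=[-]  L0: P0=I P1=M  mem[L0]=81
24. P0: load  L2  bus=[BusRd]  L2: P0=S P1=I  mem[L2]=10
25. P1: store L4 := 44  bus=[BusRdX,Flush]  L4: P0=I P1=M  mem[L4]=49
26. P0: store L0 := 77  bus=[BusRdX,Flush]  L0: P0=M P1=I  mem[L0]=90

memory[L2] = 10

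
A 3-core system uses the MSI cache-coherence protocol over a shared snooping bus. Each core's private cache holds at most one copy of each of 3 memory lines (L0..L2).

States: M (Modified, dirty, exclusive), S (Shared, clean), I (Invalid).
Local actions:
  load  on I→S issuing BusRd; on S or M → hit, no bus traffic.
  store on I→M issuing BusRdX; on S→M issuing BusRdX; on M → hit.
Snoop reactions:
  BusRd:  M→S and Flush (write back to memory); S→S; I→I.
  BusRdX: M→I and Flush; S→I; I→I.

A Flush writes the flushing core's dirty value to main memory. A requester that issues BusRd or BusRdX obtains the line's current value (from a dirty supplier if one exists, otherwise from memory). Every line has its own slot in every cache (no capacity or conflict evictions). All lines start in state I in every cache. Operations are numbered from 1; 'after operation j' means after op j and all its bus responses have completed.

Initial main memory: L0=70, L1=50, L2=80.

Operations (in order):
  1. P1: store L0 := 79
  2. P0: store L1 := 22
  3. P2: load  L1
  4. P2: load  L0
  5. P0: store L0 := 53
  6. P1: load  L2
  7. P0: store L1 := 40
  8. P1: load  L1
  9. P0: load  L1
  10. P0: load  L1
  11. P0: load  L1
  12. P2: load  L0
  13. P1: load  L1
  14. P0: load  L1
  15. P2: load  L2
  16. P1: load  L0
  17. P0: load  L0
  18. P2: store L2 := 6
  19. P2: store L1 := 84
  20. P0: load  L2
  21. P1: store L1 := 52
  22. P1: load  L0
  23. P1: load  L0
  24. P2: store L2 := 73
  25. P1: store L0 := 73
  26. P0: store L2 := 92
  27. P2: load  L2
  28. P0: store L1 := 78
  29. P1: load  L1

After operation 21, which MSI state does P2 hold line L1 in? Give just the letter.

state = I

  op1 P1: store L0 := 79 → I/M/I on L0; bus BusRdX; mem=70
  op2 P0: store L1 := 22 → M/I/I on L1; bus BusRdX; mem=50
  op3 P2: load  L1 → S/I/S on L1; bus BusRd Flush; mem=22
  op4 P2: load  L0 → I/S/S on L0; bus BusRd Flush; mem=79
  op5 P0: store L0 := 53 → M/I/I on L0; bus BusRdX; mem=79
  op6 P1: load  L2 → I/S/I on L2; bus BusRd; mem=80
  op7 P0: store L1 := 40 → M/I/I on L1; bus BusRdX; mem=22
  op8 P1: load  L1 → S/S/I on L1; bus BusRd Flush; mem=40
  op9 P0: load  L1 → S/S/I on L1; bus (none); mem=40
  op10 P0: load  L1 → S/S/I on L1; bus (none); mem=40
  op11 P0: load  L1 → S/S/I on L1; bus (none); mem=40
  op12 P2: load  L0 → S/I/S on L0; bus BusRd Flush; mem=53
  op13 P1: load  L1 → S/S/I on L1; bus (none); mem=40
  op14 P0: load  L1 → S/S/I on L1; bus (none); mem=40
  op15 P2: load  L2 → I/S/S on L2; bus BusRd; mem=80
  op16 P1: load  L0 → S/S/S on L0; bus BusRd; mem=53
  op17 P0: load  L0 → S/S/S on L0; bus (none); mem=53
  op18 P2: store L2 := 6 → I/I/M on L2; bus BusRdX; mem=80
  op19 P2: store L1 := 84 → I/I/M on L1; bus BusRdX; mem=40
  op20 P0: load  L2 → S/I/S on L2; bus BusRd Flush; mem=6
  op21 P1: store L1 := 52 → I/M/I on L1; bus BusRdX Flush; mem=84
  op22 P1: load  L0 → S/S/S on L0; bus (none); mem=53
  op23 P1: load  L0 → S/S/S on L0; bus (none); mem=53
  op24 P2: store L2 := 73 → I/I/M on L2; bus BusRdX; mem=6
  op25 P1: store L0 := 73 → I/M/I on L0; bus BusRdX; mem=53
  op26 P0: store L2 := 92 → M/I/I on L2; bus BusRdX Flush; mem=73
  op27 P2: load  L2 → S/I/S on L2; bus BusRd Flush; mem=92
  op28 P0: store L1 := 78 → M/I/I on L1; bus BusRdX Flush; mem=52
  op29 P1: load  L1 → S/S/I on L1; bus BusRd Flush; mem=78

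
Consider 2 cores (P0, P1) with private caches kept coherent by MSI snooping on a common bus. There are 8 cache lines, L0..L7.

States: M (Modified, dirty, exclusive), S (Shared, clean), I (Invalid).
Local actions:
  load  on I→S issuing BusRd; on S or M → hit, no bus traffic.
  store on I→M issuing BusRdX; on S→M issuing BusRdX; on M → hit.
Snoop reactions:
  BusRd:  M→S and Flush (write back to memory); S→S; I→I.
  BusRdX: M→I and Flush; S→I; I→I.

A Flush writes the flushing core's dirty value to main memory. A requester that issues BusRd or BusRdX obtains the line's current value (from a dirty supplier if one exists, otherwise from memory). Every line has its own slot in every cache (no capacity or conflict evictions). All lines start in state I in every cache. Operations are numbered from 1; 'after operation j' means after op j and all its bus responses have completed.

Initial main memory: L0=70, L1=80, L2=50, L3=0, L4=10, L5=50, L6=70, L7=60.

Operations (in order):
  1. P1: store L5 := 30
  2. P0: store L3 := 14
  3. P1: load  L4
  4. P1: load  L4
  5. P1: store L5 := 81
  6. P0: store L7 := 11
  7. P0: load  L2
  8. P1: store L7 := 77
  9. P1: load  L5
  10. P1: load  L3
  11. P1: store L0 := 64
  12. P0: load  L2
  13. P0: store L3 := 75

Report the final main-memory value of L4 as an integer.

  op1 P1: store L5 := 30 → I/M on L5; bus BusRdX; mem=50
  op2 P0: store L3 := 14 → M/I on L3; bus BusRdX; mem=0
  op3 P1: load  L4 → I/S on L4; bus BusRd; mem=10
  op4 P1: load  L4 → I/S on L4; bus (none); mem=10
  op5 P1: store L5 := 81 → I/M on L5; bus (none); mem=50
  op6 P0: store L7 := 11 → M/I on L7; bus BusRdX; mem=60
  op7 P0: load  L2 → S/I on L2; bus BusRd; mem=50
  op8 P1: store L7 := 77 → I/M on L7; bus BusRdX Flush; mem=11
  op9 P1: load  L5 → I/M on L5; bus (none); mem=50
  op10 P1: load  L3 → S/S on L3; bus BusRd Flush; mem=14
  op11 P1: store L0 := 64 → I/M on L0; bus BusRdX; mem=70
  op12 P0: load  L2 → S/I on L2; bus (none); mem=50
  op13 P0: store L3 := 75 → M/I on L3; bus BusRdX; mem=14

memory[L4] = 10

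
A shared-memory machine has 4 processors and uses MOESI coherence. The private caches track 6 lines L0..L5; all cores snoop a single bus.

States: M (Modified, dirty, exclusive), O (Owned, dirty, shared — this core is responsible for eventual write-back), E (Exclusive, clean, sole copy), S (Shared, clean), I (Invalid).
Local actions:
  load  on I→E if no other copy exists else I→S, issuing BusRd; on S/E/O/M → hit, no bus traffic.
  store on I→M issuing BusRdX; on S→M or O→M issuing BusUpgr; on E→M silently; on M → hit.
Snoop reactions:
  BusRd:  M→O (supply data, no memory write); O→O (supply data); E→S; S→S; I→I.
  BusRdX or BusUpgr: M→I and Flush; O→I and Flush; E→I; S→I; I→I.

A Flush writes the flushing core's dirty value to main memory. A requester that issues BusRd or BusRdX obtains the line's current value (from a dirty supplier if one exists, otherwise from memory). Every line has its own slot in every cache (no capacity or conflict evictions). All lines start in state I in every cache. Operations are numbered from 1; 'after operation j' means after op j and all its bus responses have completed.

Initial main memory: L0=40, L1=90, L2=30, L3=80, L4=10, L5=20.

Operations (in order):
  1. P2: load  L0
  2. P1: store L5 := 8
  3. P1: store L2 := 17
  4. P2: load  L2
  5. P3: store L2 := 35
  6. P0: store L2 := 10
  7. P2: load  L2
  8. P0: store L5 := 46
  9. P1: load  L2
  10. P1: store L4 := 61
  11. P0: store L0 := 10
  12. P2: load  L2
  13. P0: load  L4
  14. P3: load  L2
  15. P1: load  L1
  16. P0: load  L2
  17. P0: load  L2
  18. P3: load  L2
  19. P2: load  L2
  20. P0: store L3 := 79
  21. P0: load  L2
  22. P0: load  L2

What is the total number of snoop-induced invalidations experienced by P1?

  op1 P2: load  L0 → I/I/E/I on L0; bus BusRd; mem=40
  op2 P1: store L5 := 8 → I/M/I/I on L5; bus BusRdX; mem=20
  op3 P1: store L2 := 17 → I/M/I/I on L2; bus BusRdX; mem=30
  op4 P2: load  L2 → I/O/S/I on L2; bus BusRd; mem=30
  op5 P3: store L2 := 35 → I/I/I/M on L2; bus BusRdX Flush; mem=17
  op6 P0: store L2 := 10 → M/I/I/I on L2; bus BusRdX Flush; mem=35
  op7 P2: load  L2 → O/I/S/I on L2; bus BusRd; mem=35
  op8 P0: store L5 := 46 → M/I/I/I on L5; bus BusRdX Flush; mem=8
  op9 P1: load  L2 → O/S/S/I on L2; bus BusRd; mem=35
  op10 P1: store L4 := 61 → I/M/I/I on L4; bus BusRdX; mem=10
  op11 P0: store L0 := 10 → M/I/I/I on L0; bus BusRdX; mem=40
  op12 P2: load  L2 → O/S/S/I on L2; bus (none); mem=35
  op13 P0: load  L4 → S/O/I/I on L4; bus BusRd; mem=10
  op14 P3: load  L2 → O/S/S/S on L2; bus BusRd; mem=35
  op15 P1: load  L1 → I/E/I/I on L1; bus BusRd; mem=90
  op16 P0: load  L2 → O/S/S/S on L2; bus (none); mem=35
  op17 P0: load  L2 → O/S/S/S on L2; bus (none); mem=35
  op18 P3: load  L2 → O/S/S/S on L2; bus (none); mem=35
  op19 P2: load  L2 → O/S/S/S on L2; bus (none); mem=35
  op20 P0: store L3 := 79 → M/I/I/I on L3; bus BusRdX; mem=80
  op21 P0: load  L2 → O/S/S/S on L2; bus (none); mem=35
  op22 P0: load  L2 → O/S/S/S on L2; bus (none); mem=35

invalidations = 2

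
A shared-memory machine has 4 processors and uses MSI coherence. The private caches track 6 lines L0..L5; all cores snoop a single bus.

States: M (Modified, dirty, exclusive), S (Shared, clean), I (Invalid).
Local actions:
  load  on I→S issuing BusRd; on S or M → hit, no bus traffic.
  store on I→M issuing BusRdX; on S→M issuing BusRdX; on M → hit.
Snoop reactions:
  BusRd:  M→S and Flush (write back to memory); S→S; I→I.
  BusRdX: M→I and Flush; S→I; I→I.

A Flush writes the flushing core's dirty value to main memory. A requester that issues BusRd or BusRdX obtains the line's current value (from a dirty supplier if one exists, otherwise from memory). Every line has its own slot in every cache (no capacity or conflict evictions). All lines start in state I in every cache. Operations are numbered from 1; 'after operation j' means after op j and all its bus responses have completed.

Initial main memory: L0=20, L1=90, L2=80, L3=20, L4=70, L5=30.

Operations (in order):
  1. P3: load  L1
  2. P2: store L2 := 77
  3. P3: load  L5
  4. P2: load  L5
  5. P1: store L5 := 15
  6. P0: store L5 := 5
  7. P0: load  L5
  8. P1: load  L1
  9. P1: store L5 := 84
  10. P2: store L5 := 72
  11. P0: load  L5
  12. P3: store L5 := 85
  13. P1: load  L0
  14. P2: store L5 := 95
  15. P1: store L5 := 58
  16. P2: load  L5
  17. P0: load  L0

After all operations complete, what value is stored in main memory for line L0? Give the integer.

1. P3: load  L1  bus=[BusRd]  L1: P0=I P1=I P2=I P3=S  mem[L1]=90
2. P2: store L2 := 77  bus=[BusRdX]  L2: P0=I P1=I P2=M P3=I  mem[L2]=80
3. P3: load  L5  bus=[BusRd]  L5: P0=I P1=I P2=I P3=S  mem[L5]=30
4. P2: load  L5  bus=[BusRd]  L5: P0=I P1=I P2=S P3=S  mem[L5]=30
5. P1: store L5 := 15  bus=[BusRdX]  L5: P0=I P1=M P2=I P3=I  mem[L5]=30
6. P0: store L5 := 5  bus=[BusRdX,Flush]  L5: P0=M P1=I P2=I P3=I  mem[L5]=15
7. P0: load  L5  bus=[-]  L5: P0=M P1=I P2=I P3=I  mem[L5]=15
8. P1: load  L1  bus=[BusRd]  L1: P0=I P1=S P2=I P3=S  mem[L1]=90
9. P1: store L5 := 84  bus=[BusRdX,Flush]  L5: P0=I P1=M P2=I P3=I  mem[L5]=5
10. P2: store L5 := 72  bus=[BusRdX,Flush]  L5: P0=I P1=I P2=M P3=I  mem[L5]=84
11. P0: load  L5  bus=[BusRd,Flush]  L5: P0=S P1=I P2=S P3=I  mem[L5]=72
12. P3: store L5 := 85  bus=[BusRdX]  L5: P0=I P1=I P2=I P3=M  mem[L5]=72
13. P1: load  L0  bus=[BusRd]  L0: P0=I P1=S P2=I P3=I  mem[L0]=20
14. P2: store L5 := 95  bus=[BusRdX,Flush]  L5: P0=I P1=I P2=M P3=I  mem[L5]=85
15. P1: store L5 := 58  bus=[BusRdX,Flush]  L5: P0=I P1=M P2=I P3=I  mem[L5]=95
16. P2: load  L5  bus=[BusRd,Flush]  L5: P0=I P1=S P2=S P3=I  mem[L5]=58
17. P0: load  L0  bus=[BusRd]  L0: P0=S P1=S P2=I P3=I  mem[L0]=20

memory[L0] = 20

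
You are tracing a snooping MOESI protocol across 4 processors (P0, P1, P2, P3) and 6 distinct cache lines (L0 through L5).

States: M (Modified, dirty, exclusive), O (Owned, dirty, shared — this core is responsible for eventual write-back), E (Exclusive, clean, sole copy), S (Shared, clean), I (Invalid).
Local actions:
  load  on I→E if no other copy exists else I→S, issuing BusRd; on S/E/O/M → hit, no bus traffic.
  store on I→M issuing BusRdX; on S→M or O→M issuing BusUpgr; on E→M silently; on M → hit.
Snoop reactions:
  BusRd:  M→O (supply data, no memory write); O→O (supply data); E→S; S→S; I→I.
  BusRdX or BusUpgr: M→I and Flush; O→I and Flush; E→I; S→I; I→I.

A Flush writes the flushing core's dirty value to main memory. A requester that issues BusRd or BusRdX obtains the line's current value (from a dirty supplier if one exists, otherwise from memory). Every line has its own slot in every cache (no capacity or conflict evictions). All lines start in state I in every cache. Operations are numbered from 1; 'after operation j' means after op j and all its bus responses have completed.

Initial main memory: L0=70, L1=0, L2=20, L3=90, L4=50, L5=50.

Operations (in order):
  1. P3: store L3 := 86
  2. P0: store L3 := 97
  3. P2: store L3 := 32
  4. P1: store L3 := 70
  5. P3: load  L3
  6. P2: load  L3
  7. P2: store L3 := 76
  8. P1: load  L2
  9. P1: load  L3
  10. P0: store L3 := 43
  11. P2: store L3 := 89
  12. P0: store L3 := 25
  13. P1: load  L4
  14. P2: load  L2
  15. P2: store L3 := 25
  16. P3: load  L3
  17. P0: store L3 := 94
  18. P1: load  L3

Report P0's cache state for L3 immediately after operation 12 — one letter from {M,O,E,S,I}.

state = M

1. P3: store L3 := 86  bus=[BusRdX]  L3: P0=I P1=I P2=I P3=M  mem[L3]=90
2. P0: store L3 := 97  bus=[BusRdX,Flush]  L3: P0=M P1=I P2=I P3=I  mem[L3]=86
3. P2: store L3 := 32  bus=[BusRdX,Flush]  L3: P0=I P1=I P2=M P3=I  mem[L3]=97
4. P1: store L3 := 70  bus=[BusRdX,Flush]  L3: P0=I P1=M P2=I P3=I  mem[L3]=32
5. P3: load  L3  bus=[BusRd]  L3: P0=I P1=O P2=I P3=S  mem[L3]=32
6. P2: load  L3  bus=[BusRd]  L3: P0=I P1=O P2=S P3=S  mem[L3]=32
7. P2: store L3 := 76  bus=[BusUpgr,Flush]  L3: P0=I P1=I P2=M P3=I  mem[L3]=70
8. P1: load  L2  bus=[BusRd]  L2: P0=I P1=E P2=I P3=I  mem[L2]=20
9. P1: load  L3  bus=[BusRd]  L3: P0=I P1=S P2=O P3=I  mem[L3]=70
10. P0: store L3 := 43  bus=[BusRdX,Flush]  L3: P0=M P1=I P2=I P3=I  mem[L3]=76
11. P2: store L3 := 89  bus=[BusRdX,Flush]  L3: P0=I P1=I P2=M P3=I  mem[L3]=43
12. P0: store L3 := 25  bus=[BusRdX,Flush]  L3: P0=M P1=I P2=I P3=I  mem[L3]=89
13. P1: load  L4  bus=[BusRd]  L4: P0=I P1=E P2=I P3=I  mem[L4]=50
14. P2: load  L2  bus=[BusRd]  L2: P0=I P1=S P2=S P3=I  mem[L2]=20
15. P2: store L3 := 25  bus=[BusRdX,Flush]  L3: P0=I P1=I P2=M P3=I  mem[L3]=25
16. P3: load  L3  bus=[BusRd]  L3: P0=I P1=I P2=O P3=S  mem[L3]=25
17. P0: store L3 := 94  bus=[BusRdX,Flush]  L3: P0=M P1=I P2=I P3=I  mem[L3]=25
18. P1: load  L3  bus=[BusRd]  L3: P0=O P1=S P2=I P3=I  mem[L3]=25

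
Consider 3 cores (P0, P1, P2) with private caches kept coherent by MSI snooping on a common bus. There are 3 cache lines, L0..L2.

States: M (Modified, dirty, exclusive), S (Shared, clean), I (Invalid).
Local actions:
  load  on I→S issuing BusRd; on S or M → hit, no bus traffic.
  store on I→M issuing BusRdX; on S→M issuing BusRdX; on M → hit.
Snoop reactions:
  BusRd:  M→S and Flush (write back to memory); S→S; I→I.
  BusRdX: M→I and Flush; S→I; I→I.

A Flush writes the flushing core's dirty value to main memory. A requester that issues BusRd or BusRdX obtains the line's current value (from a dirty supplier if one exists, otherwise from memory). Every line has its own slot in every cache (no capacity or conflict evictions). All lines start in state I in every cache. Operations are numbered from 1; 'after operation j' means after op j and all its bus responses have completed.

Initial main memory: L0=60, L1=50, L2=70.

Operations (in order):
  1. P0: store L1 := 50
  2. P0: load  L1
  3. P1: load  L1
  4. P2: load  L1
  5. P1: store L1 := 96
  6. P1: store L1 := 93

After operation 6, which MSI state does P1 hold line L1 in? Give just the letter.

[1] P0: store L1 := 50 | P0:M(50), P1:I, P2:I | bus: BusRdX
[2] P0: load  L1 | P0:M(50), P1:I, P2:I | bus: none
[3] P1: load  L1 | P0:S(50), P1:S(50), P2:I | bus: BusRd,Flush
[4] P2: load  L1 | P0:S(50), P1:S(50), P2:S(50) | bus: BusRd
[5] P1: store L1 := 96 | P0:I, P1:M(96), P2:I | bus: BusRdX
[6] P1: store L1 := 93 | P0:I, P1:M(93), P2:I | bus: none

state = M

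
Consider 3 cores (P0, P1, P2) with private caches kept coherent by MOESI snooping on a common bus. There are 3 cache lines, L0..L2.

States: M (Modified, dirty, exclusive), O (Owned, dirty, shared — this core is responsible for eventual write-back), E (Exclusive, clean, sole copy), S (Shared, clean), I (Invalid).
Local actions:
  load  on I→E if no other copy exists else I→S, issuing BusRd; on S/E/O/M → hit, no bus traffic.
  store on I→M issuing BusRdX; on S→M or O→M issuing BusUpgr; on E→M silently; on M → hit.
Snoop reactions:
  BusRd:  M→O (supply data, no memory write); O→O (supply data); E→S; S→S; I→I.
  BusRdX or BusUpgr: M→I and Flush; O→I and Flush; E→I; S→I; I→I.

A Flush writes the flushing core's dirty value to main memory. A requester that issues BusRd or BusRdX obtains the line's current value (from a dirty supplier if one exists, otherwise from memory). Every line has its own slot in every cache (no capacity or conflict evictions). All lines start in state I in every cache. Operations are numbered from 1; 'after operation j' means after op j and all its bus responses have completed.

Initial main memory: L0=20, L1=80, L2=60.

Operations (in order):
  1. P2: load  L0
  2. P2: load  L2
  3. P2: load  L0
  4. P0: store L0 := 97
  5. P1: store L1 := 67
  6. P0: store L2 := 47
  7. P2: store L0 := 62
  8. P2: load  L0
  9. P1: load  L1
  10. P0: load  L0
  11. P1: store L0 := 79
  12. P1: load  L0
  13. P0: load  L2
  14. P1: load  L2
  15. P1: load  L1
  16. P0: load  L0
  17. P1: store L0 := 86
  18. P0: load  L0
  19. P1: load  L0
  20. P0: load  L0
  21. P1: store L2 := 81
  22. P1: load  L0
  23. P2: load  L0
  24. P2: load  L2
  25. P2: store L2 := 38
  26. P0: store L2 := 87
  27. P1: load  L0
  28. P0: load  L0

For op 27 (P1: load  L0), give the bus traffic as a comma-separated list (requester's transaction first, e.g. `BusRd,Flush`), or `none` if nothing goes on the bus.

bus = none

  op1 P2: load  L0 → I/I/E on L0; bus BusRd; mem=20
  op2 P2: load  L2 → I/I/E on L2; bus BusRd; mem=60
  op3 P2: load  L0 → I/I/E on L0; bus (none); mem=20
  op4 P0: store L0 := 97 → M/I/I on L0; bus BusRdX; mem=20
  op5 P1: store L1 := 67 → I/M/I on L1; bus BusRdX; mem=80
  op6 P0: store L2 := 47 → M/I/I on L2; bus BusRdX; mem=60
  op7 P2: store L0 := 62 → I/I/M on L0; bus BusRdX Flush; mem=97
  op8 P2: load  L0 → I/I/M on L0; bus (none); mem=97
  op9 P1: load  L1 → I/M/I on L1; bus (none); mem=80
  op10 P0: load  L0 → S/I/O on L0; bus BusRd; mem=97
  op11 P1: store L0 := 79 → I/M/I on L0; bus BusRdX Flush; mem=62
  op12 P1: load  L0 → I/M/I on L0; bus (none); mem=62
  op13 P0: load  L2 → M/I/I on L2; bus (none); mem=60
  op14 P1: load  L2 → O/S/I on L2; bus BusRd; mem=60
  op15 P1: load  L1 → I/M/I on L1; bus (none); mem=80
  op16 P0: load  L0 → S/O/I on L0; bus BusRd; mem=62
  op17 P1: store L0 := 86 → I/M/I on L0; bus BusUpgr; mem=62
  op18 P0: load  L0 → S/O/I on L0; bus BusRd; mem=62
  op19 P1: load  L0 → S/O/I on L0; bus (none); mem=62
  op20 P0: load  L0 → S/O/I on L0; bus (none); mem=62
  op21 P1: store L2 := 81 → I/M/I on L2; bus BusUpgr Flush; mem=47
  op22 P1: load  L0 → S/O/I on L0; bus (none); mem=62
  op23 P2: load  L0 → S/O/S on L0; bus BusRd; mem=62
  op24 P2: load  L2 → I/O/S on L2; bus BusRd; mem=47
  op25 P2: store L2 := 38 → I/I/M on L2; bus BusUpgr Flush; mem=81
  op26 P0: store L2 := 87 → M/I/I on L2; bus BusRdX Flush; mem=38
  op27 P1: load  L0 → S/O/S on L0; bus (none); mem=62
  op28 P0: load  L0 → S/O/S on L0; bus (none); mem=62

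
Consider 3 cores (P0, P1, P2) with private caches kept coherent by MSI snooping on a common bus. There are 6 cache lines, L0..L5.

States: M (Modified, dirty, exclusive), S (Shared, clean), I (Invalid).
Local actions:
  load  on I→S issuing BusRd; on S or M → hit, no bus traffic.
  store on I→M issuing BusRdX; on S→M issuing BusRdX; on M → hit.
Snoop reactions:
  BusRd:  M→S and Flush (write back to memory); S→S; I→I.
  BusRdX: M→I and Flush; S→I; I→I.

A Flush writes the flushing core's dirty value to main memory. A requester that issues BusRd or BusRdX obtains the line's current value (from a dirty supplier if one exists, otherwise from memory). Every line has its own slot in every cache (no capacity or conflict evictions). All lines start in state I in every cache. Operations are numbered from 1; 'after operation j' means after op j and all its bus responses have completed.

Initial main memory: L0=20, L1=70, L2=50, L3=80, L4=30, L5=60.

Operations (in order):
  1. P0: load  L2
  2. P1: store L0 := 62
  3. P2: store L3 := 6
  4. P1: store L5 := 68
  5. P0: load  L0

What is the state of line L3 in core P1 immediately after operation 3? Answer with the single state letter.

  op1 P0: load  L2 → S/I/I on L2; bus BusRd; mem=50
  op2 P1: store L0 := 62 → I/M/I on L0; bus BusRdX; mem=20
  op3 P2: store L3 := 6 → I/I/M on L3; bus BusRdX; mem=80
  op4 P1: store L5 := 68 → I/M/I on L5; bus BusRdX; mem=60
  op5 P0: load  L0 → S/S/I on L0; bus BusRd Flush; mem=62

state = I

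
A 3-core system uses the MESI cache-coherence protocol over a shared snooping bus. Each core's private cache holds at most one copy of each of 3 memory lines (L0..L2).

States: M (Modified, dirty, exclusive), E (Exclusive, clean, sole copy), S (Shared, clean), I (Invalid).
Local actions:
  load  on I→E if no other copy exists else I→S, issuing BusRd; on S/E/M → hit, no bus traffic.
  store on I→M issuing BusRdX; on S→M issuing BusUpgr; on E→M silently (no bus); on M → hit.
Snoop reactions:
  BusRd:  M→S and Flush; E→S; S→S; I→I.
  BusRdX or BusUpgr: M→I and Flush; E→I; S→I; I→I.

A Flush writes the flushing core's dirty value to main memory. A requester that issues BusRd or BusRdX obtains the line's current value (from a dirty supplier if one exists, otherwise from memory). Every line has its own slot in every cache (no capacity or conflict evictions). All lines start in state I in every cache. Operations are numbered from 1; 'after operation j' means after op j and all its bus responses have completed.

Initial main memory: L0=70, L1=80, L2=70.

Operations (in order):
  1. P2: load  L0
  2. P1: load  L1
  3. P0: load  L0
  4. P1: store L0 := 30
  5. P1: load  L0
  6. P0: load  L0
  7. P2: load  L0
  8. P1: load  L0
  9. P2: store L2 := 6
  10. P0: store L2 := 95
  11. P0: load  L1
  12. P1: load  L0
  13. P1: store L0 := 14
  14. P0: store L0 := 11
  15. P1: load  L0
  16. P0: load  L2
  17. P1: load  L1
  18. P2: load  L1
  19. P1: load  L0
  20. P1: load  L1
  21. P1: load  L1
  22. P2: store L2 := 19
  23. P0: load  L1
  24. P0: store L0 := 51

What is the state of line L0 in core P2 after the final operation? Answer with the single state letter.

  op1 P2: load  L0 → I/I/E on L0; bus BusRd; mem=70
  op2 P1: load  L1 → I/E/I on L1; bus BusRd; mem=80
  op3 P0: load  L0 → S/I/S on L0; bus BusRd; mem=70
  op4 P1: store L0 := 30 → I/M/I on L0; bus BusRdX; mem=70
  op5 P1: load  L0 → I/M/I on L0; bus (none); mem=70
  op6 P0: load  L0 → S/S/I on L0; bus BusRd Flush; mem=30
  op7 P2: load  L0 → S/S/S on L0; bus BusRd; mem=30
  op8 P1: load  L0 → S/S/S on L0; bus (none); mem=30
  op9 P2: store L2 := 6 → I/I/M on L2; bus BusRdX; mem=70
  op10 P0: store L2 := 95 → M/I/I on L2; bus BusRdX Flush; mem=6
  op11 P0: load  L1 → S/S/I on L1; bus BusRd; mem=80
  op12 P1: load  L0 → S/S/S on L0; bus (none); mem=30
  op13 P1: store L0 := 14 → I/M/I on L0; bus BusUpgr; mem=30
  op14 P0: store L0 := 11 → M/I/I on L0; bus BusRdX Flush; mem=14
  op15 P1: load  L0 → S/S/I on L0; bus BusRd Flush; mem=11
  op16 P0: load  L2 → M/I/I on L2; bus (none); mem=6
  op17 P1: load  L1 → S/S/I on L1; bus (none); mem=80
  op18 P2: load  L1 → S/S/S on L1; bus BusRd; mem=80
  op19 P1: load  L0 → S/S/I on L0; bus (none); mem=11
  op20 P1: load  L1 → S/S/S on L1; bus (none); mem=80
  op21 P1: load  L1 → S/S/S on L1; bus (none); mem=80
  op22 P2: store L2 := 19 → I/I/M on L2; bus BusRdX Flush; mem=95
  op23 P0: load  L1 → S/S/S on L1; bus (none); mem=80
  op24 P0: store L0 := 51 → M/I/I on L0; bus BusUpgr; mem=11

state = I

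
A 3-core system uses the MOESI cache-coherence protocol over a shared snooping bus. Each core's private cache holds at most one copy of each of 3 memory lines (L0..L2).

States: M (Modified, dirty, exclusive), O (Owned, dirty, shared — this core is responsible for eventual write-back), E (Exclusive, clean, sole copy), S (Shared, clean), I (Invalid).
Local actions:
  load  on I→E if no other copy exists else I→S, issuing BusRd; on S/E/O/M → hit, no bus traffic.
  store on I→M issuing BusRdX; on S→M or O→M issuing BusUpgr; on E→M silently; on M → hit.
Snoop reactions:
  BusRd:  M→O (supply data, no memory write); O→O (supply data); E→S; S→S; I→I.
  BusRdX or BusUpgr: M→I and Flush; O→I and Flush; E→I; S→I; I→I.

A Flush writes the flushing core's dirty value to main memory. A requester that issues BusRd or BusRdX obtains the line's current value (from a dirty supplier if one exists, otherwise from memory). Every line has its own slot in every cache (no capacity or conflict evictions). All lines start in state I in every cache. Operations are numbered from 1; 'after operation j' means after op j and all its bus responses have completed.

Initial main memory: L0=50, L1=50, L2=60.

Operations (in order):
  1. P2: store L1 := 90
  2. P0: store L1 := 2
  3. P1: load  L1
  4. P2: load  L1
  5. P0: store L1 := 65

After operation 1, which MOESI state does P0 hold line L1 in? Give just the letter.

state = I

1. P2: store L1 := 90  bus=[BusRdX]  L1: P0=I P1=I P2=M  mem[L1]=50
2. P0: store L1 := 2  bus=[BusRdX,Flush]  L1: P0=M P1=I P2=I  mem[L1]=90
3. P1: load  L1  bus=[BusRd]  L1: P0=O P1=S P2=I  mem[L1]=90
4. P2: load  L1  bus=[BusRd]  L1: P0=O P1=S P2=S  mem[L1]=90
5. P0: store L1 := 65  bus=[BusUpgr]  L1: P0=M P1=I P2=I  mem[L1]=90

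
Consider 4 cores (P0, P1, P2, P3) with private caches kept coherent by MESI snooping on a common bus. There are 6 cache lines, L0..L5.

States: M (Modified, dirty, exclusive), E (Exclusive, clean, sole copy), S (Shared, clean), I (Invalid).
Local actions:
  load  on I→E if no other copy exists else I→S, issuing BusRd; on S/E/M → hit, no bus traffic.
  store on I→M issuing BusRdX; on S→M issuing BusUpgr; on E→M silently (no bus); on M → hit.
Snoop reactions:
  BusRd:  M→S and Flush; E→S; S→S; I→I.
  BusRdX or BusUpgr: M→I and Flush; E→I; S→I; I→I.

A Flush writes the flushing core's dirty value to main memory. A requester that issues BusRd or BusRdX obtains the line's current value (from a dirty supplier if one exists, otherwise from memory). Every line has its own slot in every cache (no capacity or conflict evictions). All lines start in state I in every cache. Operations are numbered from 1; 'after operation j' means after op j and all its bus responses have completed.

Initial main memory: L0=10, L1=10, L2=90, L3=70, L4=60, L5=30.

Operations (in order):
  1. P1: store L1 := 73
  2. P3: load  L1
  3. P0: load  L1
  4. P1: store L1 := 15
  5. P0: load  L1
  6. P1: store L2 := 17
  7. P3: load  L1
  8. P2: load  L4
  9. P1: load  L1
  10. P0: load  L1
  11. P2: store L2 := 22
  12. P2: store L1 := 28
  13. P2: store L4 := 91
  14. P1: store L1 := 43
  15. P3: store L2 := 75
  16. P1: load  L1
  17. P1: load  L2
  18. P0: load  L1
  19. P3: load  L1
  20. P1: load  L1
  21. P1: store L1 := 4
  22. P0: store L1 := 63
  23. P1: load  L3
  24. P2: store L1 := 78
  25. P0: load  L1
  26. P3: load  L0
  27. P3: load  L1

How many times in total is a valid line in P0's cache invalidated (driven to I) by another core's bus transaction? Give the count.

  op1 P1: store L1 := 73 → I/M/I/I on L1; bus BusRdX; mem=10
  op2 P3: load  L1 → I/S/I/S on L1; bus BusRd Flush; mem=73
  op3 P0: load  L1 → S/S/I/S on L1; bus BusRd; mem=73
  op4 P1: store L1 := 15 → I/M/I/I on L1; bus BusUpgr; mem=73
  op5 P0: load  L1 → S/S/I/I on L1; bus BusRd Flush; mem=15
  op6 P1: store L2 := 17 → I/M/I/I on L2; bus BusRdX; mem=90
  op7 P3: load  L1 → S/S/I/S on L1; bus BusRd; mem=15
  op8 P2: load  L4 → I/I/E/I on L4; bus BusRd; mem=60
  op9 P1: load  L1 → S/S/I/S on L1; bus (none); mem=15
  op10 P0: load  L1 → S/S/I/S on L1; bus (none); mem=15
  op11 P2: store L2 := 22 → I/I/M/I on L2; bus BusRdX Flush; mem=17
  op12 P2: store L1 := 28 → I/I/M/I on L1; bus BusRdX; mem=15
  op13 P2: store L4 := 91 → I/I/M/I on L4; bus (none); mem=60
  op14 P1: store L1 := 43 → I/M/I/I on L1; bus BusRdX Flush; mem=28
  op15 P3: store L2 := 75 → I/I/I/M on L2; bus BusRdX Flush; mem=22
  op16 P1: load  L1 → I/M/I/I on L1; bus (none); mem=28
  op17 P1: load  L2 → I/S/I/S on L2; bus BusRd Flush; mem=75
  op18 P0: load  L1 → S/S/I/I on L1; bus BusRd Flush; mem=43
  op19 P3: load  L1 → S/S/I/S on L1; bus BusRd; mem=43
  op20 P1: load  L1 → S/S/I/S on L1; bus (none); mem=43
  op21 P1: store L1 := 4 → I/M/I/I on L1; bus BusUpgr; mem=43
  op22 P0: store L1 := 63 → M/I/I/I on L1; bus BusRdX Flush; mem=4
  op23 P1: load  L3 → I/E/I/I on L3; bus BusRd; mem=70
  op24 P2: store L1 := 78 → I/I/M/I on L1; bus BusRdX Flush; mem=63
  op25 P0: load  L1 → S/I/S/I on L1; bus BusRd Flush; mem=78
  op26 P3: load  L0 → I/I/I/E on L0; bus BusRd; mem=10
  op27 P3: load  L1 → S/I/S/S on L1; bus BusRd; mem=78

invalidations = 4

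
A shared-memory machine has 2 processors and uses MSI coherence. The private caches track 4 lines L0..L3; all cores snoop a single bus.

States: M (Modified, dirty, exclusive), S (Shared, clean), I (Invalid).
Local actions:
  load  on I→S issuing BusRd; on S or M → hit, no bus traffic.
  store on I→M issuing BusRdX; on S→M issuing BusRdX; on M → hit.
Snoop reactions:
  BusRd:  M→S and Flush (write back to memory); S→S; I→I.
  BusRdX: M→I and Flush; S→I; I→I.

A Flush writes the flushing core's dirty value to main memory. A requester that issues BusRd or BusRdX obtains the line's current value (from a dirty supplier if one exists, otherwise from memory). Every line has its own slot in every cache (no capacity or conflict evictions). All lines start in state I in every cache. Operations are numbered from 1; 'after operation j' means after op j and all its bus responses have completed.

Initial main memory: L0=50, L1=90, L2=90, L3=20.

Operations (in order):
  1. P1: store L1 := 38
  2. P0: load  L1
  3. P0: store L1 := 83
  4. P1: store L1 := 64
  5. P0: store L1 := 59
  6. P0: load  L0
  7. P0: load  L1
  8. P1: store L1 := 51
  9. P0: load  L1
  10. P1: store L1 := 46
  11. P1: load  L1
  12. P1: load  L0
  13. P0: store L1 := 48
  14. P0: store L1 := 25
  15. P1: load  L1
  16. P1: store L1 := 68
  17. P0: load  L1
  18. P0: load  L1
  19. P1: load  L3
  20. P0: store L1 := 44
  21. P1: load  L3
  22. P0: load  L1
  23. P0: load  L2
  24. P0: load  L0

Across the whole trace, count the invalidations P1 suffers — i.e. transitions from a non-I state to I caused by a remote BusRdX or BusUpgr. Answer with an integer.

  op1 P1: store L1 := 38 → I/M on L1; bus BusRdX; mem=90
  op2 P0: load  L1 → S/S on L1; bus BusRd Flush; mem=38
  op3 P0: store L1 := 83 → M/I on L1; bus BusRdX; mem=38
  op4 P1: store L1 := 64 → I/M on L1; bus BusRdX Flush; mem=83
  op5 P0: store L1 := 59 → M/I on L1; bus BusRdX Flush; mem=64
  op6 P0: load  L0 → S/I on L0; bus BusRd; mem=50
  op7 P0: load  L1 → M/I on L1; bus (none); mem=64
  op8 P1: store L1 := 51 → I/M on L1; bus BusRdX Flush; mem=59
  op9 P0: load  L1 → S/S on L1; bus BusRd Flush; mem=51
  op10 P1: store L1 := 46 → I/M on L1; bus BusRdX; mem=51
  op11 P1: load  L1 → I/M on L1; bus (none); mem=51
  op12 P1: load  L0 → S/S on L0; bus BusRd; mem=50
  op13 P0: store L1 := 48 → M/I on L1; bus BusRdX Flush; mem=46
  op14 P0: store L1 := 25 → M/I on L1; bus (none); mem=46
  op15 P1: load  L1 → S/S on L1; bus BusRd Flush; mem=25
  op16 P1: store L1 := 68 → I/M on L1; bus BusRdX; mem=25
  op17 P0: load  L1 → S/S on L1; bus BusRd Flush; mem=68
  op18 P0: load  L1 → S/S on L1; bus (none); mem=68
  op19 P1: load  L3 → I/S on L3; bus BusRd; mem=20
  op20 P0: store L1 := 44 → M/I on L1; bus BusRdX; mem=68
  op21 P1: load  L3 → I/S on L3; bus (none); mem=20
  op22 P0: load  L1 → M/I on L1; bus (none); mem=68
  op23 P0: load  L2 → S/I on L2; bus BusRd; mem=90
  op24 P0: load  L0 → S/S on L0; bus (none); mem=50

invalidations = 4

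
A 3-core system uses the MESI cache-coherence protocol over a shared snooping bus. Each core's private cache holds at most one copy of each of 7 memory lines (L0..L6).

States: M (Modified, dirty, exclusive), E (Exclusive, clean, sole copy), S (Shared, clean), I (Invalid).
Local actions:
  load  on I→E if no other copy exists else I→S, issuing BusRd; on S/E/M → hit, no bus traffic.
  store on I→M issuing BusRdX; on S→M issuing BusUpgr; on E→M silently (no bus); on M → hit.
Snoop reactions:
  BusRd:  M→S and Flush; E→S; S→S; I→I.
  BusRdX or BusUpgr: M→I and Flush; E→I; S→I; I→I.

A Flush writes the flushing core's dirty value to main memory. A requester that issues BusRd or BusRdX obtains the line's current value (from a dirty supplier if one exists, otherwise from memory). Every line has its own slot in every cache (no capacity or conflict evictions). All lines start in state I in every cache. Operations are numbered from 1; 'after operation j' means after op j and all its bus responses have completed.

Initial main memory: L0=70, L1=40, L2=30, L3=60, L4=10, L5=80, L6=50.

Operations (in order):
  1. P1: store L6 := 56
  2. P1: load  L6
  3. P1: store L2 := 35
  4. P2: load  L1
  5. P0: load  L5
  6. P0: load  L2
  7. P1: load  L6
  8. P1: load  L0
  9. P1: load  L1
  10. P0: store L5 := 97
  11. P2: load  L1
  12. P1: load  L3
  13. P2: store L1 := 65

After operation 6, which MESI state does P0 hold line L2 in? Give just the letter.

state = S

1. P1: store L6 := 56  bus=[BusRdX]  L6: P0=I P1=M P2=I  mem[L6]=50
2. P1: load  L6  bus=[-]  L6: P0=I P1=M P2=I  mem[L6]=50
3. P1: store L2 := 35  bus=[BusRdX]  L2: P0=I P1=M P2=I  mem[L2]=30
4. P2: load  L1  bus=[BusRd]  L1: P0=I P1=I P2=E  mem[L1]=40
5. P0: load  L5  bus=[BusRd]  L5: P0=E P1=I P2=I  mem[L5]=80
6. P0: load  L2  bus=[BusRd,Flush]  L2: P0=S P1=S P2=I  mem[L2]=35
7. P1: load  L6  bus=[-]  L6: P0=I P1=M P2=I  mem[L6]=50
8. P1: load  L0  bus=[BusRd]  L0: P0=I P1=E P2=I  mem[L0]=70
9. P1: load  L1  bus=[BusRd]  L1: P0=I P1=S P2=S  mem[L1]=40
10. P0: store L5 := 97  bus=[-]  L5: P0=M P1=I P2=I  mem[L5]=80
11. P2: load  L1  bus=[-]  L1: P0=I P1=S P2=S  mem[L1]=40
12. P1: load  L3  bus=[BusRd]  L3: P0=I P1=E P2=I  mem[L3]=60
13. P2: store L1 := 65  bus=[BusUpgr]  L1: P0=I P1=I P2=M  mem[L1]=40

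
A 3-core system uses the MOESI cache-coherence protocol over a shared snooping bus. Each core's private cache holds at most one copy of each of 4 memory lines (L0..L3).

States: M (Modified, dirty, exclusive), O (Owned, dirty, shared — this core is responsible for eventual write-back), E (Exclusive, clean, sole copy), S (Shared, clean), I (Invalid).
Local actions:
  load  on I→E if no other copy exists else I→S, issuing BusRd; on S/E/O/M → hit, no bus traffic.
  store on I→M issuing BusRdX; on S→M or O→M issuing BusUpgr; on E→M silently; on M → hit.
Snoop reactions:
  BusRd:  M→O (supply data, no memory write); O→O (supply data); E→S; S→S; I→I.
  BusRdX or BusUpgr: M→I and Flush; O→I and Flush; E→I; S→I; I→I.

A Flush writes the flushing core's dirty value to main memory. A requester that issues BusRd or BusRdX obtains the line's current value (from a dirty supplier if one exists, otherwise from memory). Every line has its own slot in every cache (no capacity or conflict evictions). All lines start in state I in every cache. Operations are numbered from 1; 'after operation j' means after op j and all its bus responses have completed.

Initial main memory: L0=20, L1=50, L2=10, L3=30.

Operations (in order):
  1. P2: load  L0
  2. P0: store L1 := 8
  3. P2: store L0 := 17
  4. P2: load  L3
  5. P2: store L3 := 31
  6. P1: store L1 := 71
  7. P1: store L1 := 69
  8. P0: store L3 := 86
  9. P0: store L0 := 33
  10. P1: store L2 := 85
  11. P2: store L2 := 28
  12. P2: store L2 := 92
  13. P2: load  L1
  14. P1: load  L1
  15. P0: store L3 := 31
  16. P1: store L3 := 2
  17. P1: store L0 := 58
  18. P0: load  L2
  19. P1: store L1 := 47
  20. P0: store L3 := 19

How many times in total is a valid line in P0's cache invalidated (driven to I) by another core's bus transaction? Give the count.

[1] P2: load  L0 | P0:I, P1:I, P2:E(20) | bus: BusRd
[2] P0: store L1 := 8 | P0:M(8), P1:I, P2:I | bus: BusRdX
[3] P2: store L0 := 17 | P0:I, P1:I, P2:M(17) | bus: none
[4] P2: load  L3 | P0:I, P1:I, P2:E(30) | bus: BusRd
[5] P2: store L3 := 31 | P0:I, P1:I, P2:M(31) | bus: none
[6] P1: store L1 := 71 | P0:I, P1:M(71), P2:I | bus: BusRdX,Flush
[7] P1: store L1 := 69 | P0:I, P1:M(69), P2:I | bus: none
[8] P0: store L3 := 86 | P0:M(86), P1:I, P2:I | bus: BusRdX,Flush
[9] P0: store L0 := 33 | P0:M(33), P1:I, P2:I | bus: BusRdX,Flush
[10] P1: store L2 := 85 | P0:I, P1:M(85), P2:I | bus: BusRdX
[11] P2: store L2 := 28 | P0:I, P1:I, P2:M(28) | bus: BusRdX,Flush
[12] P2: store L2 := 92 | P0:I, P1:I, P2:M(92) | bus: none
[13] P2: load  L1 | P0:I, P1:O(69), P2:S(69) | bus: BusRd
[14] P1: load  L1 | P0:I, P1:O(69), P2:S(69) | bus: none
[15] P0: store L3 := 31 | P0:M(31), P1:I, P2:I | bus: none
[16] P1: store L3 := 2 | P0:I, P1:M(2), P2:I | bus: BusRdX,Flush
[17] P1: store L0 := 58 | P0:I, P1:M(58), P2:I | bus: BusRdX,Flush
[18] P0: load  L2 | P0:S(92), P1:I, P2:O(92) | bus: BusRd
[19] P1: store L1 := 47 | P0:I, P1:M(47), P2:I | bus: BusUpgr
[20] P0: store L3 := 19 | P0:M(19), P1:I, P2:I | bus: BusRdX,Flush

invalidations = 3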